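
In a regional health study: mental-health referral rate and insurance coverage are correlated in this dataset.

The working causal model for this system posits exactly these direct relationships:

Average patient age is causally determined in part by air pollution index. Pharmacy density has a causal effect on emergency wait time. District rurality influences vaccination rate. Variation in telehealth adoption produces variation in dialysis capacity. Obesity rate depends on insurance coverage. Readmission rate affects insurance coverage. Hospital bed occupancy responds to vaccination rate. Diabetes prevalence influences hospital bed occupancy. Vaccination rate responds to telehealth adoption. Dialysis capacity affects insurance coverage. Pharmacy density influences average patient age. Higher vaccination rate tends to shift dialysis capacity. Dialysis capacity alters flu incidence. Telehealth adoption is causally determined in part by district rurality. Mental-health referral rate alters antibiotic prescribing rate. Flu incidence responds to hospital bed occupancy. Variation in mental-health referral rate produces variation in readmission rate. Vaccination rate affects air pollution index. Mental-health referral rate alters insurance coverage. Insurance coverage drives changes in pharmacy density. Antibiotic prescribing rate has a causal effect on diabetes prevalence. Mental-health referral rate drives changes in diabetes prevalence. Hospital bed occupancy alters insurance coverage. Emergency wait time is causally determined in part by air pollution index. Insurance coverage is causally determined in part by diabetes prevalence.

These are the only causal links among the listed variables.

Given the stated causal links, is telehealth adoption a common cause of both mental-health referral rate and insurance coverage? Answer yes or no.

Telehealth adoption has no stated causal path to mental-health referral rate. A confounder must cause both variables, so telehealth adoption does not qualify.

no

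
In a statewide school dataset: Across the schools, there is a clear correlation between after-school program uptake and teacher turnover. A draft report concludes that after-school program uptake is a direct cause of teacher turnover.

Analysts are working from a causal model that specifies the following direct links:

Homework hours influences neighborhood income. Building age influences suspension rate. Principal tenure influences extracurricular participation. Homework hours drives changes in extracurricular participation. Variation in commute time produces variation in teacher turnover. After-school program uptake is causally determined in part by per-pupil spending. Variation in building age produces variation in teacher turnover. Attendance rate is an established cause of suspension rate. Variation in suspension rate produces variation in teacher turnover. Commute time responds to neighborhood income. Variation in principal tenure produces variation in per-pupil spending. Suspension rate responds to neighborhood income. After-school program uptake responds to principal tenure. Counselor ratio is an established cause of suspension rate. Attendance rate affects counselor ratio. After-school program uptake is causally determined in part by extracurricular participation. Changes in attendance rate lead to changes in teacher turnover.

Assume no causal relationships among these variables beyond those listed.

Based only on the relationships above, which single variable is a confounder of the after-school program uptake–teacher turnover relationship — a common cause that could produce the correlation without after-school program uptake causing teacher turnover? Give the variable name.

Homework hours has a causal path to after-school program uptake (homework hours → extracurricular participation → after-school program uptake) and a separate causal path to teacher turnover (homework hours → neighborhood income → commute time → teacher turnover), so it is a common cause of both.
No stated relationship gives after-school program uptake a causal route to teacher turnover, so the correlation is explained by the shared upstream cause rather than a direct effect.

homework hours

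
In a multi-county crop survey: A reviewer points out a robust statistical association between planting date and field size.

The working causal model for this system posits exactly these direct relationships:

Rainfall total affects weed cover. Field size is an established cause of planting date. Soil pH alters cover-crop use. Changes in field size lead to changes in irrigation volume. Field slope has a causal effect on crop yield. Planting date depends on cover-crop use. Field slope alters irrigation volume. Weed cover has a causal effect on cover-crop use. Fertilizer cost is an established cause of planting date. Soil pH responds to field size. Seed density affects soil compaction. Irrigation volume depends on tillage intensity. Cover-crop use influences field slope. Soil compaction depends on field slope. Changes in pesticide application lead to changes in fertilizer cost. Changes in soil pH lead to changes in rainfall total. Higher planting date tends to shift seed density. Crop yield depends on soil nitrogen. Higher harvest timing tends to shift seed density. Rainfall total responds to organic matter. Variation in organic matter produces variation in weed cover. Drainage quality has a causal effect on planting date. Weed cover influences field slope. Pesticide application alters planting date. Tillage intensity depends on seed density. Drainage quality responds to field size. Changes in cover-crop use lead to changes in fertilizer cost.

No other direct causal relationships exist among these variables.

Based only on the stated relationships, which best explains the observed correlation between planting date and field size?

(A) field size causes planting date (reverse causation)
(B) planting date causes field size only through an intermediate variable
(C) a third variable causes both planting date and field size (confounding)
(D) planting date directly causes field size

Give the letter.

A

The stated link runs field size → planting date; planting date has no causal path to field size. No variable causes both, so confounding is ruled out. The correlation reflects reverse causation.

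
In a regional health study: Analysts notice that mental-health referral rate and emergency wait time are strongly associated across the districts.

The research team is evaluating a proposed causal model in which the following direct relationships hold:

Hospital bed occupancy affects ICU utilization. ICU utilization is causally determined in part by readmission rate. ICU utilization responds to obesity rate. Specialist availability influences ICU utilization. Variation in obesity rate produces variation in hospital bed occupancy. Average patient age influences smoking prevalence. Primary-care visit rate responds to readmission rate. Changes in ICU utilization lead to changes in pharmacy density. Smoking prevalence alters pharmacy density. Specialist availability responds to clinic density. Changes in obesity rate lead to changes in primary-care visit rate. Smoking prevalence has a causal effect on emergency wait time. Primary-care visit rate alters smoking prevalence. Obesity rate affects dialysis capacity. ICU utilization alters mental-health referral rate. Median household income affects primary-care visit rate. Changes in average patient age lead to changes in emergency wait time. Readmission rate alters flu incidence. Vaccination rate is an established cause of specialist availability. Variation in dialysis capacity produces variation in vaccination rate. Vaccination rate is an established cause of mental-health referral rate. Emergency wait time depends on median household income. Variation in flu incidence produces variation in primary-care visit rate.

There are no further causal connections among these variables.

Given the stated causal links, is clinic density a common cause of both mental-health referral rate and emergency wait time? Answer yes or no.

no

Clinic density has no stated causal path to emergency wait time. A confounder must cause both variables, so clinic density does not qualify.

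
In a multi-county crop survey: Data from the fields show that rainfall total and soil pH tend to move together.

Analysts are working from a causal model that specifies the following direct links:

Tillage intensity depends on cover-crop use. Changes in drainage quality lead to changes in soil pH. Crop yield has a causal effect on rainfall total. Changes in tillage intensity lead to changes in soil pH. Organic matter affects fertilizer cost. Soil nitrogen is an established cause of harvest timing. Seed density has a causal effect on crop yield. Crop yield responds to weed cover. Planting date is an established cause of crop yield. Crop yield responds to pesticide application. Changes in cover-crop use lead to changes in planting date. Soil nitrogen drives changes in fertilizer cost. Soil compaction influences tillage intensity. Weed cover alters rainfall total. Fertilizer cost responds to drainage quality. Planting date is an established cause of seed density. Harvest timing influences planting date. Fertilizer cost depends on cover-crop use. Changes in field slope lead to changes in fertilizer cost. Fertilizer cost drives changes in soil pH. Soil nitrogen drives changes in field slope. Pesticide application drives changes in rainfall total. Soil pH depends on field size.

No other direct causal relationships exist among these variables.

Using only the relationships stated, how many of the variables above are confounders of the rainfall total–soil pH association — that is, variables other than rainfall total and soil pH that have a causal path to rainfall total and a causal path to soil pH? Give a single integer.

2

The common causes are: cover-crop use (to rainfall total via cover-crop use → planting date → crop yield → rainfall total; to soil pH via cover-crop use → fertilizer cost → soil pH); soil nitrogen (to rainfall total via soil nitrogen → harvest timing → planting date → crop yield → rainfall total; to soil pH via soil nitrogen → fertilizer cost → soil pH).
Every other variable lacks a causal path to at least one of rainfall total and soil pH.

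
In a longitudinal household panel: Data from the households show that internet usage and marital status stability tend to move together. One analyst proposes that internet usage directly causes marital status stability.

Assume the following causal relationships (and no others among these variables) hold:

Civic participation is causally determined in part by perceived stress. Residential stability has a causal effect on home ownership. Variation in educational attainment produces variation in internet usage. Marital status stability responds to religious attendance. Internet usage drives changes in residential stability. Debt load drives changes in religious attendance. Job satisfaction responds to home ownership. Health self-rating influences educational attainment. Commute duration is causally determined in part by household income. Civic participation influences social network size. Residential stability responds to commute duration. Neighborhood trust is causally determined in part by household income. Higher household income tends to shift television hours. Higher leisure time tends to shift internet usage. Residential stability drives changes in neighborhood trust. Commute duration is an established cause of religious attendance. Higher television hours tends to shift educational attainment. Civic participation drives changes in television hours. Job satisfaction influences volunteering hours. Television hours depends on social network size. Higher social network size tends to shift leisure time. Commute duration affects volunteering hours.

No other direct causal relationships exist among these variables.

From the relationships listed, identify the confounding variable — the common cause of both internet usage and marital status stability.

household income

Household income has a causal path to internet usage (household income → television hours → educational attainment → internet usage) and a separate causal path to marital status stability (household income → commute duration → religious attendance → marital status stability), so it is a common cause of both.
No stated relationship gives internet usage a causal route to marital status stability, so the correlation is explained by the shared upstream cause rather than a direct effect.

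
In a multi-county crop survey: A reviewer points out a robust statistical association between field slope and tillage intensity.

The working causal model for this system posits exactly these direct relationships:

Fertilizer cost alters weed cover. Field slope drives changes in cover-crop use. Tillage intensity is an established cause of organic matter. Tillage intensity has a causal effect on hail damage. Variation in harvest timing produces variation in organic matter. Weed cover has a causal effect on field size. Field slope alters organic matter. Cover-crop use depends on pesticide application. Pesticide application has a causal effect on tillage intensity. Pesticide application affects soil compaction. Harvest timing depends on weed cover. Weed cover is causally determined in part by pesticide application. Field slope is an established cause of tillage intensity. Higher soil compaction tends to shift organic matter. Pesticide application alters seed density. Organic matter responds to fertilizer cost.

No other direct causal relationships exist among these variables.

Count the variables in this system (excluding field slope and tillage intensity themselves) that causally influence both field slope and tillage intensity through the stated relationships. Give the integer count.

0

No listed variable has a causal path to both field slope and tillage intensity, so there are no common causes.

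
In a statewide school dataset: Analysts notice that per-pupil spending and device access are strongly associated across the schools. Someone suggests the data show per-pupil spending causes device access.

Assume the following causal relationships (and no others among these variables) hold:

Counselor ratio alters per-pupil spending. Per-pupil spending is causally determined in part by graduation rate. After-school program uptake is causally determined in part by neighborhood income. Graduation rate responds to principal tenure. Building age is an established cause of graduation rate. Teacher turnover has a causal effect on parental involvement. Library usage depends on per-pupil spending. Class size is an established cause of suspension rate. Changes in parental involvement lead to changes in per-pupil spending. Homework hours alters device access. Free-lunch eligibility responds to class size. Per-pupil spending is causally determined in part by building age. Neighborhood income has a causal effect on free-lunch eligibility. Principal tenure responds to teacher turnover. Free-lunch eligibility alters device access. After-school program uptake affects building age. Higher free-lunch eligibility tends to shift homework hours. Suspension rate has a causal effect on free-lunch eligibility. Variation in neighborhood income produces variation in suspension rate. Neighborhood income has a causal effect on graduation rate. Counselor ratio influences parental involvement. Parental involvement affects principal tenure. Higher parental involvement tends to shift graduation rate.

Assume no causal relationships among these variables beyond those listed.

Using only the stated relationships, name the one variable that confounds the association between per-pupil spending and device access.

neighborhood income

Neighborhood income has a causal path to per-pupil spending (neighborhood income → graduation rate → per-pupil spending) and a separate causal path to device access (neighborhood income → free-lunch eligibility → device access), so it is a common cause of both.
No stated relationship gives per-pupil spending a causal route to device access, so the correlation is explained by the shared upstream cause rather than a direct effect.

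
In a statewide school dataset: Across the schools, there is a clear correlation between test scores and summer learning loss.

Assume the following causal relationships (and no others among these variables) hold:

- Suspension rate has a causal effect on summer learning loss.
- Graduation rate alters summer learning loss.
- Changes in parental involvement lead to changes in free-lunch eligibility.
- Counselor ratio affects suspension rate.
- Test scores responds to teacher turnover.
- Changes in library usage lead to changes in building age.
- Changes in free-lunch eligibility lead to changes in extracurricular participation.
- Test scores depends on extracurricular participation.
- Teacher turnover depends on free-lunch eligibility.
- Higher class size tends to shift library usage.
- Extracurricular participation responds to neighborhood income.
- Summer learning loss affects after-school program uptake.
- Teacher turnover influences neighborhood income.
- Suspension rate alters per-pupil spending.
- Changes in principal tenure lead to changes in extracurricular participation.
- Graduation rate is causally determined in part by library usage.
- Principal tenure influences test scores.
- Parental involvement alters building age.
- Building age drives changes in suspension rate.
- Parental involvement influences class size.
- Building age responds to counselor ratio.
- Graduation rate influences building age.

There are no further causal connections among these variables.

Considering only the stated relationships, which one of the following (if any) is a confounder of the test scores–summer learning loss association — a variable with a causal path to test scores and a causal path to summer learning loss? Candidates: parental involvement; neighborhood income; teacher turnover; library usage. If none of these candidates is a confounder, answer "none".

Parental involvement causes test scores (parental involvement → free-lunch eligibility → teacher turnover → test scores) and also causes summer learning loss (parental involvement → building age → suspension rate → summer learning loss); it is a common cause of both.
Each of the other candidates lacks a causal path to at least one of test scores and summer learning loss, so they do not confound the relationship.

parental involvement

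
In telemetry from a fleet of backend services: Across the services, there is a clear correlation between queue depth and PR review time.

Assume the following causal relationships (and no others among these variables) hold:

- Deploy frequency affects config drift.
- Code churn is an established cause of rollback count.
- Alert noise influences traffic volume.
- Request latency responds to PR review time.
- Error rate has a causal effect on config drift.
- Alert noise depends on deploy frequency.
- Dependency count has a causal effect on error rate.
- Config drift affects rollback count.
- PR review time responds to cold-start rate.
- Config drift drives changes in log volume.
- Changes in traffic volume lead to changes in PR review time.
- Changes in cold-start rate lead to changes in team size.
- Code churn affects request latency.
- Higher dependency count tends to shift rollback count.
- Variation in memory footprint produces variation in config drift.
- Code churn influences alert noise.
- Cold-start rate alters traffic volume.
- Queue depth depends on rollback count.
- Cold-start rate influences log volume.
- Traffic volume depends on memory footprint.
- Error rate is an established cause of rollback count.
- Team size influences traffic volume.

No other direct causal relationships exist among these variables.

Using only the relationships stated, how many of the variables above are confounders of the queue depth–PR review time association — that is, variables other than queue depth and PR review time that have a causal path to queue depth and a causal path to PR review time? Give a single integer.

3

The common causes are: code churn (to queue depth via code churn → rollback count → queue depth; to PR review time via code churn → alert noise → traffic volume → PR review time); deploy frequency (to queue depth via deploy frequency → config drift → rollback count → queue depth; to PR review time via deploy frequency → alert noise → traffic volume → PR review time); memory footprint (to queue depth via memory footprint → config drift → rollback count → queue depth; to PR review time via memory footprint → traffic volume → PR review time).
Every other variable lacks a causal path to at least one of queue depth and PR review time.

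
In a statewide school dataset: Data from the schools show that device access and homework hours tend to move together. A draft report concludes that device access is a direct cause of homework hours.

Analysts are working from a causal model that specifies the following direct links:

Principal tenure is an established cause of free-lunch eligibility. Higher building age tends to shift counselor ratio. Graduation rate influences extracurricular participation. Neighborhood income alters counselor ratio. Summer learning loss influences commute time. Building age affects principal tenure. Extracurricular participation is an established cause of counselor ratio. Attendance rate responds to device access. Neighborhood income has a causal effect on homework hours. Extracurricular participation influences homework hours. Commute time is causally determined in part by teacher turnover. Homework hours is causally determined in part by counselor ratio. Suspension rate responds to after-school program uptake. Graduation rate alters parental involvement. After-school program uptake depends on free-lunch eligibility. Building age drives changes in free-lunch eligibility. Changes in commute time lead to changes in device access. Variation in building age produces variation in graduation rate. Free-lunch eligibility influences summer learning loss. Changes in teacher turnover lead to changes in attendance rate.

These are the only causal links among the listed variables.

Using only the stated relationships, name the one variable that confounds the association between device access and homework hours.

Building age has a causal path to device access (building age → free-lunch eligibility → summer learning loss → commute time → device access) and a separate causal path to homework hours (building age → counselor ratio → homework hours), so it is a common cause of both.
No stated relationship gives device access a causal route to homework hours, so the correlation is explained by the shared upstream cause rather than a direct effect.

building age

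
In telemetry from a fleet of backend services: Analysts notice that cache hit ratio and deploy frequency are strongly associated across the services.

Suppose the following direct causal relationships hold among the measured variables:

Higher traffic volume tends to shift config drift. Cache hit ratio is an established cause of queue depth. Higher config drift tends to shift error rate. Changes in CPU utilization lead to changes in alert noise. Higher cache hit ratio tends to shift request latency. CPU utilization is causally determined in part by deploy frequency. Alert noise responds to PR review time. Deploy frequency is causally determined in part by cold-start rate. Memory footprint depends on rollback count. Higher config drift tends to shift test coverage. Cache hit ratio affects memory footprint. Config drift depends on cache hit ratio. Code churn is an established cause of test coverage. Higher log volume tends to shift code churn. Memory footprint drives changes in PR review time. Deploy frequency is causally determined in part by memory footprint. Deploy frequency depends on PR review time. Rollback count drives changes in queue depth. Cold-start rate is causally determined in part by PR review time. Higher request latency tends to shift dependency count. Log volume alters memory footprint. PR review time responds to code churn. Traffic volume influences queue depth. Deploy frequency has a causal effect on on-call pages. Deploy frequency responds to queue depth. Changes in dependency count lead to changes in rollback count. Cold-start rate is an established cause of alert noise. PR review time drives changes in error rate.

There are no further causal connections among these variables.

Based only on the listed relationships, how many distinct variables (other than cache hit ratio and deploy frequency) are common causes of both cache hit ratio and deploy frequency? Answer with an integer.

No listed variable has a causal path to both cache hit ratio and deploy frequency, so there are no common causes.

0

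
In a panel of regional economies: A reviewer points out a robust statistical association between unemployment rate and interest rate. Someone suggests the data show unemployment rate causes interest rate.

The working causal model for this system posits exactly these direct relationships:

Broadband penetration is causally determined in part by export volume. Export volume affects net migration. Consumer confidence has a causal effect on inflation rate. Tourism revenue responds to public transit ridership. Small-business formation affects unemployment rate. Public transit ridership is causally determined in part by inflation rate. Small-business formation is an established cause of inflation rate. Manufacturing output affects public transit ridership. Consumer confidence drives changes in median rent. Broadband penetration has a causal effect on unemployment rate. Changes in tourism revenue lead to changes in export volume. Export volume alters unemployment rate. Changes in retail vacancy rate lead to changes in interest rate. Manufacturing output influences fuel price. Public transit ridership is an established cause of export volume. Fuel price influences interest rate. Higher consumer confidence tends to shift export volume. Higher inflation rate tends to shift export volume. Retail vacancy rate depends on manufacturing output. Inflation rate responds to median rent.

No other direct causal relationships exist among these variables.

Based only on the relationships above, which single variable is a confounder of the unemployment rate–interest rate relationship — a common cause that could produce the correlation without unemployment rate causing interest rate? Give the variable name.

manufacturing output

Manufacturing output has a causal path to unemployment rate (manufacturing output → public transit ridership → export volume → unemployment rate) and a separate causal path to interest rate (manufacturing output → retail vacancy rate → interest rate), so it is a common cause of both.
No stated relationship gives unemployment rate a causal route to interest rate, so the correlation is explained by the shared upstream cause rather than a direct effect.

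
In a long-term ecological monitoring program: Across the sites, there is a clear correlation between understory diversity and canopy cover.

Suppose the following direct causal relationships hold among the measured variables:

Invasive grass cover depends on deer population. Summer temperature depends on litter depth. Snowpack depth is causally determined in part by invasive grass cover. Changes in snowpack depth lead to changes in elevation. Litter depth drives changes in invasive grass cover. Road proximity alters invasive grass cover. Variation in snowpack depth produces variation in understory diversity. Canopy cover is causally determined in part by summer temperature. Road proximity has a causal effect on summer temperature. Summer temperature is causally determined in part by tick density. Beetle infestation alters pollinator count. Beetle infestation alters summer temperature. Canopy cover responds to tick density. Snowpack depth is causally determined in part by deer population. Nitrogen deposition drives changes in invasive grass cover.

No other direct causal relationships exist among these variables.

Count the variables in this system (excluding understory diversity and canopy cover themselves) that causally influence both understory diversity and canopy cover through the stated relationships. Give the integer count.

2

The common causes are: litter depth (to understory diversity via litter depth → invasive grass cover → snowpack depth → understory diversity; to canopy cover via litter depth → summer temperature → canopy cover); road proximity (to understory diversity via road proximity → invasive grass cover → snowpack depth → understory diversity; to canopy cover via road proximity → summer temperature → canopy cover).
Every other variable lacks a causal path to at least one of understory diversity and canopy cover.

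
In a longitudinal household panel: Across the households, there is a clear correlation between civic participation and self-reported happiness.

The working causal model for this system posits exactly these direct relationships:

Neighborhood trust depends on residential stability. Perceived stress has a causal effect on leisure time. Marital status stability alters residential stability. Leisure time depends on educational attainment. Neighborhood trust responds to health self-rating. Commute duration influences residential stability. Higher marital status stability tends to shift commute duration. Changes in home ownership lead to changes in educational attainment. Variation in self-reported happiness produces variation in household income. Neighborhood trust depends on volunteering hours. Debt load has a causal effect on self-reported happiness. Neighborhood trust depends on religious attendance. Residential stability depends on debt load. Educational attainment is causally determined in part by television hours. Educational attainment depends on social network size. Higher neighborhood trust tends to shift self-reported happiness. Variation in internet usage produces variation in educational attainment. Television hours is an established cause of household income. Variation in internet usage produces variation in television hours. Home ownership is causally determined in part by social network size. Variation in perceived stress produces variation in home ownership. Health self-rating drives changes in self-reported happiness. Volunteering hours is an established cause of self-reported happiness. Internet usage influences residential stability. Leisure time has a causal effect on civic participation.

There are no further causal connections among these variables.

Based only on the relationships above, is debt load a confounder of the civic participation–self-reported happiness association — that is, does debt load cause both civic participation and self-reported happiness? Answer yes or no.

Debt load has no stated causal path to civic participation. A confounder must cause both variables, so debt load does not qualify.

no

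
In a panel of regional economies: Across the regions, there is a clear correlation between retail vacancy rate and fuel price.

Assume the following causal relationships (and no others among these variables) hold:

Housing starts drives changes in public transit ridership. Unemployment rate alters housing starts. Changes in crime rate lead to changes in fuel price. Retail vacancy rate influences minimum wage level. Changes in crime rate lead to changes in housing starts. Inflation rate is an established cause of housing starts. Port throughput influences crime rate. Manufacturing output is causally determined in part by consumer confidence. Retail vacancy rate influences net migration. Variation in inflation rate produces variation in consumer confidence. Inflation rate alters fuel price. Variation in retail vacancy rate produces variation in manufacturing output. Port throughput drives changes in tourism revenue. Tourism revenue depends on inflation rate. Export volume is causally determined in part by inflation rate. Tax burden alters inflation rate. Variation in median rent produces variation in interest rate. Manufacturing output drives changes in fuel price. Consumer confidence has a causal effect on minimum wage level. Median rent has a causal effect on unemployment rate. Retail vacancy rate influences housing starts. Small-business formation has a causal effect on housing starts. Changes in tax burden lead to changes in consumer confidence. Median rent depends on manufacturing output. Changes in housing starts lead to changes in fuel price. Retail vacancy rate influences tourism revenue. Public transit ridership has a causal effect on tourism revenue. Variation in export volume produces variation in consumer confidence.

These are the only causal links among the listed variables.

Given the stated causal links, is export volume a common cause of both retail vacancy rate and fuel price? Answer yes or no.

no

Export volume has no stated causal path to retail vacancy rate. A confounder must cause both variables, so export volume does not qualify.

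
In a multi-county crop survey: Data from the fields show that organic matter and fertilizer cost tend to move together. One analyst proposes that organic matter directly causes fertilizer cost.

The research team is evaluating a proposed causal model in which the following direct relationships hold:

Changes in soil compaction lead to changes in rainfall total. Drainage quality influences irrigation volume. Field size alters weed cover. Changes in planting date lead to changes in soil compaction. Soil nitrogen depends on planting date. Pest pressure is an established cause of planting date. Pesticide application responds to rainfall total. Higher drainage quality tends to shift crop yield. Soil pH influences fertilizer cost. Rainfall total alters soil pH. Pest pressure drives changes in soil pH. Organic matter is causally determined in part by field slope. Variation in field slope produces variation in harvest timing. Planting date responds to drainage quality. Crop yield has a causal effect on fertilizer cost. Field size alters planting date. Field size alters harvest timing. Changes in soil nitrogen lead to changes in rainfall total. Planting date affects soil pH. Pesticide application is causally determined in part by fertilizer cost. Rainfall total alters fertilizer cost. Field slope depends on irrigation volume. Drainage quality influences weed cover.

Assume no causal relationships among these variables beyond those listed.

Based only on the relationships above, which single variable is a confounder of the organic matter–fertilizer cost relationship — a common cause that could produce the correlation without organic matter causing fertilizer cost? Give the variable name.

drainage quality

Drainage quality has a causal path to organic matter (drainage quality → irrigation volume → field slope → organic matter) and a separate causal path to fertilizer cost (drainage quality → crop yield → fertilizer cost), so it is a common cause of both.
No stated relationship gives organic matter a causal route to fertilizer cost, so the correlation is explained by the shared upstream cause rather than a direct effect.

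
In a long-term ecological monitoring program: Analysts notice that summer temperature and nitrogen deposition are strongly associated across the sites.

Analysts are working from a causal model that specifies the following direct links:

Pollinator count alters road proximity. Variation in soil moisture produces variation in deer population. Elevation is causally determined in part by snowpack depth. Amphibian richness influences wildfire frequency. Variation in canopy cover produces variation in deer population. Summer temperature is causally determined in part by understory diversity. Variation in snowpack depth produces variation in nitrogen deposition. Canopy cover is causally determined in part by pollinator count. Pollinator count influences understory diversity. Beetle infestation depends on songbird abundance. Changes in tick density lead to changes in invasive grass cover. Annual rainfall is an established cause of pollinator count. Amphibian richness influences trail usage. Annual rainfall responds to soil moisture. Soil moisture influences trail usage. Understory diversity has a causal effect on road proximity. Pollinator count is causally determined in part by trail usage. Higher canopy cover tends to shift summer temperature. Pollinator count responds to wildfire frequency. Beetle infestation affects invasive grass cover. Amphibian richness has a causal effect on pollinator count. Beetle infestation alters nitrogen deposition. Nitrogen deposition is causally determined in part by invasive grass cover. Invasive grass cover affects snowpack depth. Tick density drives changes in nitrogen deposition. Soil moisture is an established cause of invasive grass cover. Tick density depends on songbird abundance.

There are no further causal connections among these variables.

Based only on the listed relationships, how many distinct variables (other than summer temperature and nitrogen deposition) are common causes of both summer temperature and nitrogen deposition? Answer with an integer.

1

The common causes are: soil moisture (to summer temperature via soil moisture → trail usage → pollinator count → canopy cover → summer temperature; to nitrogen deposition via soil moisture → invasive grass cover → nitrogen deposition).
Every other variable lacks a causal path to at least one of summer temperature and nitrogen deposition.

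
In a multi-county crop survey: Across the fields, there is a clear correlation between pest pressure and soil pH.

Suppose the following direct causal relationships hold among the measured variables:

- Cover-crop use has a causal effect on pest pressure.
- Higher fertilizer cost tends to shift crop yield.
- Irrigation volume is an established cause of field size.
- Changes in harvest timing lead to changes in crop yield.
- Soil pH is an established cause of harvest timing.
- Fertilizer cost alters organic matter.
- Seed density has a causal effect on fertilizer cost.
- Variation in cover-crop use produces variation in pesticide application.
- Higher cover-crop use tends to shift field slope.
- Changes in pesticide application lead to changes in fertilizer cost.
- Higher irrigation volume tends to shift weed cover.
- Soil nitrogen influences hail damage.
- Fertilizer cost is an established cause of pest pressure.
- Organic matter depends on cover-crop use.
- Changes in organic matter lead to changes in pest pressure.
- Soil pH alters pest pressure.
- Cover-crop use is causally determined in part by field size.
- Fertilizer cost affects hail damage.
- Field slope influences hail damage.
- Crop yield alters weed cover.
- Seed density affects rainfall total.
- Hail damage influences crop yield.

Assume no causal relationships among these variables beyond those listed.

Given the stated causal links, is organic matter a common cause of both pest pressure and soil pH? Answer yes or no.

Organic matter has no stated causal path to soil pH. A confounder must cause both variables, so organic matter does not qualify.

no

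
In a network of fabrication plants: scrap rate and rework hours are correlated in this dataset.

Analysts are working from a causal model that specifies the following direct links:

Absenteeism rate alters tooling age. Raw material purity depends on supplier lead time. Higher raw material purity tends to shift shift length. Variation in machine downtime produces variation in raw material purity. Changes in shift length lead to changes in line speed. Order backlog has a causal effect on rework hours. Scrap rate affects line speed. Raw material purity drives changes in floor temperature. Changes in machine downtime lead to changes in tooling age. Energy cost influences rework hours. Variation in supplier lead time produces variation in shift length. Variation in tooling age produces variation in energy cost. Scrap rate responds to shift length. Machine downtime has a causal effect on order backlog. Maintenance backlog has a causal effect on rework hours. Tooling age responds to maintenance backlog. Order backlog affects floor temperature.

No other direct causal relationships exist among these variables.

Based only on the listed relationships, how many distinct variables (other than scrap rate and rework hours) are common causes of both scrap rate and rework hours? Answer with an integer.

The common causes are: machine downtime (to scrap rate via machine downtime → raw material purity → shift length → scrap rate; to rework hours via machine downtime → order backlog → rework hours).
Every other variable lacks a causal path to at least one of scrap rate and rework hours.

1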